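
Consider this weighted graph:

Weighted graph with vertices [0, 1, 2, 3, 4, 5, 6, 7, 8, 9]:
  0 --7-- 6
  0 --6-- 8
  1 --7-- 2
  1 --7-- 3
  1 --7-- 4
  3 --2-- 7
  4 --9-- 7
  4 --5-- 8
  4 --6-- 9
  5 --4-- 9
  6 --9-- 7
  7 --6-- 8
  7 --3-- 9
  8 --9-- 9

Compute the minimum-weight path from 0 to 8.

Using Dijkstra's algorithm from vertex 0:
Shortest path: 0 -> 8
Total weight: 6 = 6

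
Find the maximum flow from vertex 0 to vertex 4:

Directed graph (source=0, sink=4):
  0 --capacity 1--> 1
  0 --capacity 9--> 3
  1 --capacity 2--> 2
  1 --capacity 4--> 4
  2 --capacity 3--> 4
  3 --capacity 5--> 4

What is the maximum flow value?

Computing max flow:
  Flow on (0->1): 1/1
  Flow on (0->3): 5/9
  Flow on (1->4): 1/4
  Flow on (3->4): 5/5
Maximum flow = 6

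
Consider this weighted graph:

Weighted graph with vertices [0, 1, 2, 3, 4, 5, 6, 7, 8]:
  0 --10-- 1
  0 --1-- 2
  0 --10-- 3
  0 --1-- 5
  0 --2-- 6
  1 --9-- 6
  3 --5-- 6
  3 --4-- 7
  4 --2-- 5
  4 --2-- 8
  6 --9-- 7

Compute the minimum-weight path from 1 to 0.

Using Dijkstra's algorithm from vertex 1:
Shortest path: 1 -> 0
Total weight: 10 = 10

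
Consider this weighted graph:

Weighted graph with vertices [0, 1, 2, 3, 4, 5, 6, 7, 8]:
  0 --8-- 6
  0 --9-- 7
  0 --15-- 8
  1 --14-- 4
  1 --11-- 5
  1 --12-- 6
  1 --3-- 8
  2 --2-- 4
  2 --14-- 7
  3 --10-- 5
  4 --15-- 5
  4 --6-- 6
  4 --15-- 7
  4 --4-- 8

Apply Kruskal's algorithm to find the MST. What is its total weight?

Applying Kruskal's algorithm (sort edges by weight, add if no cycle):
  Add (2,4) w=2
  Add (1,8) w=3
  Add (4,8) w=4
  Add (4,6) w=6
  Add (0,6) w=8
  Add (0,7) w=9
  Add (3,5) w=10
  Add (1,5) w=11
  Skip (1,6) w=12 (creates cycle)
  Skip (1,4) w=14 (creates cycle)
  Skip (2,7) w=14 (creates cycle)
  Skip (0,8) w=15 (creates cycle)
  Skip (4,5) w=15 (creates cycle)
  Skip (4,7) w=15 (creates cycle)
MST weight = 53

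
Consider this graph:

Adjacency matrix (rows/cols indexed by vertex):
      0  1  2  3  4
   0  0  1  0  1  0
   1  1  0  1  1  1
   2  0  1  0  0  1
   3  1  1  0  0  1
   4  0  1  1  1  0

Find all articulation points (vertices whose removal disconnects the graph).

No articulation points. The graph is biconnected.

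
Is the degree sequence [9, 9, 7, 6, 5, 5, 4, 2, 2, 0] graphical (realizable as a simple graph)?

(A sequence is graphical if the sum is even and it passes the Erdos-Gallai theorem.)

Sum of degrees = 49. Sum is odd, so the sequence is NOT graphical.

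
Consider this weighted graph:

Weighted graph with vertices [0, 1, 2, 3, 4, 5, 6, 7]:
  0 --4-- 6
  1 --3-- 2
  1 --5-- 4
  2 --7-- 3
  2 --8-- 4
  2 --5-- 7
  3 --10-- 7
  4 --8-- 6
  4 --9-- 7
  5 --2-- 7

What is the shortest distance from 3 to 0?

Using Dijkstra's algorithm from vertex 3:
Shortest path: 3 -> 2 -> 4 -> 6 -> 0
Total weight: 7 + 8 + 8 + 4 = 27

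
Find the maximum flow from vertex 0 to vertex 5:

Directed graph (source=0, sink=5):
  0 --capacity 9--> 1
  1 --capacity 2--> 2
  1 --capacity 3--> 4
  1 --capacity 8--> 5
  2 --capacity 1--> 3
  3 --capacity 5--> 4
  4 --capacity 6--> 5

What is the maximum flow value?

Computing max flow:
  Flow on (0->1): 9/9
  Flow on (1->4): 1/3
  Flow on (1->5): 8/8
  Flow on (4->5): 1/6
Maximum flow = 9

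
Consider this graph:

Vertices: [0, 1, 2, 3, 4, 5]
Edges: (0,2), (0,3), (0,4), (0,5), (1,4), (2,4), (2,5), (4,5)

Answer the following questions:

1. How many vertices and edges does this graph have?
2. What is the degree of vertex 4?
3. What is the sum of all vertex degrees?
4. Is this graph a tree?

Count: 6 vertices, 8 edges.
Vertex 4 has neighbors [0, 1, 2, 5], degree = 4.
Handshaking lemma: 2 * 8 = 16.
A tree on 6 vertices has 5 edges. This graph has 8 edges (3 extra). Not a tree.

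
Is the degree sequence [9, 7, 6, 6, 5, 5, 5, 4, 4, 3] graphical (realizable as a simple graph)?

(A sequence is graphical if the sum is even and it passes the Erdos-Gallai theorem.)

Sum of degrees = 54. Sum is even and passes Erdos-Gallai. The sequence IS graphical.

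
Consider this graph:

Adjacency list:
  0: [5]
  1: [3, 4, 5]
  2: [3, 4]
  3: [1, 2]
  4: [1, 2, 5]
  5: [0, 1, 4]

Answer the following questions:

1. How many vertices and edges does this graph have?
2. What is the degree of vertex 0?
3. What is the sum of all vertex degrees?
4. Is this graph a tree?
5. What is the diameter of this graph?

Count: 6 vertices, 7 edges.
Vertex 0 has neighbors [5], degree = 1.
Handshaking lemma: 2 * 7 = 14.
A tree on 6 vertices has 5 edges. This graph has 7 edges (2 extra). Not a tree.
Diameter (longest shortest path) = 3.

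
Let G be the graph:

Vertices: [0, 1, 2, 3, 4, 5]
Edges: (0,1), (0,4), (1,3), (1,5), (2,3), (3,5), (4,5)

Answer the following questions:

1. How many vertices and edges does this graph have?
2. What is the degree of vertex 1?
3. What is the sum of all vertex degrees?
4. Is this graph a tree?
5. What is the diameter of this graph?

Count: 6 vertices, 7 edges.
Vertex 1 has neighbors [0, 3, 5], degree = 3.
Handshaking lemma: 2 * 7 = 14.
A tree on 6 vertices has 5 edges. This graph has 7 edges (2 extra). Not a tree.
Diameter (longest shortest path) = 3.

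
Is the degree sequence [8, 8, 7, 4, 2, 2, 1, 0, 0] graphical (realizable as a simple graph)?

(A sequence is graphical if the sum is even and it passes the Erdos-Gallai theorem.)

Sum of degrees = 32. Sum is even but fails Erdos-Gallai. The sequence is NOT graphical.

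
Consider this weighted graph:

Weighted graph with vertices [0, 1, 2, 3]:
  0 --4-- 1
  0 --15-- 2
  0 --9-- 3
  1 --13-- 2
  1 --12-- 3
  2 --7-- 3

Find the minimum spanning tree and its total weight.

Applying Kruskal's algorithm (sort edges by weight, add if no cycle):
  Add (0,1) w=4
  Add (2,3) w=7
  Add (0,3) w=9
  Skip (1,3) w=12 (creates cycle)
  Skip (1,2) w=13 (creates cycle)
  Skip (0,2) w=15 (creates cycle)
MST weight = 20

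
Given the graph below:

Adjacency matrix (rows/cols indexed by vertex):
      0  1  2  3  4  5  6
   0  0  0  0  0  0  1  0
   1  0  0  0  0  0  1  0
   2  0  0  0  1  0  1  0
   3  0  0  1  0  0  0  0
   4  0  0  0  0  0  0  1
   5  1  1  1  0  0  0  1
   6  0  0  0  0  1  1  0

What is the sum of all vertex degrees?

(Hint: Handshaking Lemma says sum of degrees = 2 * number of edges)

Count edges: 6 edges.
By Handshaking Lemma: sum of degrees = 2 * 6 = 12.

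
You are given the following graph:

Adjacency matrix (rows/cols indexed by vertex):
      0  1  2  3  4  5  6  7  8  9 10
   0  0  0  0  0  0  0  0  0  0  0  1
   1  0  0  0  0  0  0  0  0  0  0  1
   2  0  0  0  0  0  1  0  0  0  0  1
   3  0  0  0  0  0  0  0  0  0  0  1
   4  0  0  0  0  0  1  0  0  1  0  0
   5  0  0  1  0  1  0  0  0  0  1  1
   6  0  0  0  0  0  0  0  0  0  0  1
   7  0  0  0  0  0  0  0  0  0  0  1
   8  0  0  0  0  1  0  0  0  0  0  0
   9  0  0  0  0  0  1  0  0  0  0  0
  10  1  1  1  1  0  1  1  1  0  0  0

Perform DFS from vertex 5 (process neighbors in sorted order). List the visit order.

DFS from vertex 5 (neighbors processed in ascending order):
Visit order: 5, 2, 10, 0, 1, 3, 6, 7, 4, 8, 9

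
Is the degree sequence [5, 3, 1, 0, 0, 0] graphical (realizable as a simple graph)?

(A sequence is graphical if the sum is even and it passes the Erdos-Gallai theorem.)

Sum of degrees = 9. Sum is odd, so the sequence is NOT graphical.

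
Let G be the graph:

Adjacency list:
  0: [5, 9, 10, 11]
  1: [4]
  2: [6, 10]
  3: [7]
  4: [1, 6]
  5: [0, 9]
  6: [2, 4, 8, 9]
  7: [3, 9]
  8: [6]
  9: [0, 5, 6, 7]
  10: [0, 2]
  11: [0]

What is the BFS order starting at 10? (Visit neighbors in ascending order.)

BFS from vertex 10 (neighbors processed in ascending order):
Visit order: 10, 0, 2, 5, 9, 11, 6, 7, 4, 8, 3, 1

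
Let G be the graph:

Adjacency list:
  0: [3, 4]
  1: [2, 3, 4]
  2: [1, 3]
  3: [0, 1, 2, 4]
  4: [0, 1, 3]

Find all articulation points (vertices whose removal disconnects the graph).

No articulation points. The graph is biconnected.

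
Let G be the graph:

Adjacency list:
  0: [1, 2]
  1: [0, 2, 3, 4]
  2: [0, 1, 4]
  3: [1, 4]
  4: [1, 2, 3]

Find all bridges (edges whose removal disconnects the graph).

No bridges found. The graph is 2-edge-connected (no single edge removal disconnects it).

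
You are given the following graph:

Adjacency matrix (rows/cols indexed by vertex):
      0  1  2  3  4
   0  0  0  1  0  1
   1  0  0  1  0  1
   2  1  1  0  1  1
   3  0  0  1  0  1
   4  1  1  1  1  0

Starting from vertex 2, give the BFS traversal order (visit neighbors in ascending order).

BFS from vertex 2 (neighbors processed in ascending order):
Visit order: 2, 0, 1, 3, 4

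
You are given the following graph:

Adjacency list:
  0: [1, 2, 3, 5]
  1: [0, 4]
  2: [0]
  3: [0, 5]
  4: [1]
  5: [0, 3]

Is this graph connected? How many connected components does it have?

Checking connectivity: the graph has 1 connected component(s).
All vertices are reachable from each other. The graph IS connected.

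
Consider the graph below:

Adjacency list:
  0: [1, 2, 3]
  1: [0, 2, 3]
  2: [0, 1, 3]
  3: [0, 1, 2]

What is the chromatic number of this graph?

The graph has a maximum clique of size 4 (lower bound on chromatic number).
A valid 4-coloring: {0: 0, 1: 1, 2: 2, 3: 3}.
Chromatic number = 4.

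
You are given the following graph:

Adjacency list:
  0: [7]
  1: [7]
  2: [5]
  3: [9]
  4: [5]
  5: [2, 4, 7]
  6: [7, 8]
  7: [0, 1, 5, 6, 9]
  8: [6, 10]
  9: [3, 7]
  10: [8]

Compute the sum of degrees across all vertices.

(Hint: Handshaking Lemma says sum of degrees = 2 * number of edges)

Count edges: 10 edges.
By Handshaking Lemma: sum of degrees = 2 * 10 = 20.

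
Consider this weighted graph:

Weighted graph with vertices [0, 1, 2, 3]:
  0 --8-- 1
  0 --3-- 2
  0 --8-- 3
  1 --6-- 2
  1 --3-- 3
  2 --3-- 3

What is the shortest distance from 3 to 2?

Using Dijkstra's algorithm from vertex 3:
Shortest path: 3 -> 2
Total weight: 3 = 3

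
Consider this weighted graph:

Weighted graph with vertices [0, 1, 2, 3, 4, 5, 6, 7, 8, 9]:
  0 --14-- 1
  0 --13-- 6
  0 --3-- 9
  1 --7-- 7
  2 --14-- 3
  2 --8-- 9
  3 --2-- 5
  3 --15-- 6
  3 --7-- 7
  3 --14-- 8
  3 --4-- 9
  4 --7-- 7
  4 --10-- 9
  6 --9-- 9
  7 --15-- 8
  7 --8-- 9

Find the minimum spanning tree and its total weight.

Applying Kruskal's algorithm (sort edges by weight, add if no cycle):
  Add (3,5) w=2
  Add (0,9) w=3
  Add (3,9) w=4
  Add (1,7) w=7
  Add (3,7) w=7
  Add (4,7) w=7
  Add (2,9) w=8
  Skip (7,9) w=8 (creates cycle)
  Add (6,9) w=9
  Skip (4,9) w=10 (creates cycle)
  Skip (0,6) w=13 (creates cycle)
  Skip (0,1) w=14 (creates cycle)
  Skip (2,3) w=14 (creates cycle)
  Add (3,8) w=14
  Skip (3,6) w=15 (creates cycle)
  Skip (7,8) w=15 (creates cycle)
MST weight = 61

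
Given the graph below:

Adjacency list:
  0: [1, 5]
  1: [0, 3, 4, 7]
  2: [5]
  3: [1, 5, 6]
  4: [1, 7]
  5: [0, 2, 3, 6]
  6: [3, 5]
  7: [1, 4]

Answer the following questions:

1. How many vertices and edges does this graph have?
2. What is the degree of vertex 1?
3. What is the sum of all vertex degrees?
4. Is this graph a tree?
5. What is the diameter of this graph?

Count: 8 vertices, 10 edges.
Vertex 1 has neighbors [0, 3, 4, 7], degree = 4.
Handshaking lemma: 2 * 10 = 20.
A tree on 8 vertices has 7 edges. This graph has 10 edges (3 extra). Not a tree.
Diameter (longest shortest path) = 4.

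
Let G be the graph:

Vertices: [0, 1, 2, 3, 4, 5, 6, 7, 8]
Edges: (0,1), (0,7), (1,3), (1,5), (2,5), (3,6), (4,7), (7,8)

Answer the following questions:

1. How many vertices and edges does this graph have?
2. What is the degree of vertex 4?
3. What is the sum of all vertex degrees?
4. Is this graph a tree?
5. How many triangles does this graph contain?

Count: 9 vertices, 8 edges.
Vertex 4 has neighbors [7], degree = 1.
Handshaking lemma: 2 * 8 = 16.
A graph is a tree iff it is connected and has exactly n-1 edges. This graph is connected (all 9 vertices in one component) and has 9-1 = 8 edges. It is a tree.
Number of triangles = 0.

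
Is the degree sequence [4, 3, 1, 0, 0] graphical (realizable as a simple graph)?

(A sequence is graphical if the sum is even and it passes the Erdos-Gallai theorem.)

Sum of degrees = 8. Sum is even but fails Erdos-Gallai. The sequence is NOT graphical.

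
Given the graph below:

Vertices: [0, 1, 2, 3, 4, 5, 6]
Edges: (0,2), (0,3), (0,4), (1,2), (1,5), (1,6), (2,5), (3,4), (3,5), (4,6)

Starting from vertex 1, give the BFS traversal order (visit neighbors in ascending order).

BFS from vertex 1 (neighbors processed in ascending order):
Visit order: 1, 2, 5, 6, 0, 3, 4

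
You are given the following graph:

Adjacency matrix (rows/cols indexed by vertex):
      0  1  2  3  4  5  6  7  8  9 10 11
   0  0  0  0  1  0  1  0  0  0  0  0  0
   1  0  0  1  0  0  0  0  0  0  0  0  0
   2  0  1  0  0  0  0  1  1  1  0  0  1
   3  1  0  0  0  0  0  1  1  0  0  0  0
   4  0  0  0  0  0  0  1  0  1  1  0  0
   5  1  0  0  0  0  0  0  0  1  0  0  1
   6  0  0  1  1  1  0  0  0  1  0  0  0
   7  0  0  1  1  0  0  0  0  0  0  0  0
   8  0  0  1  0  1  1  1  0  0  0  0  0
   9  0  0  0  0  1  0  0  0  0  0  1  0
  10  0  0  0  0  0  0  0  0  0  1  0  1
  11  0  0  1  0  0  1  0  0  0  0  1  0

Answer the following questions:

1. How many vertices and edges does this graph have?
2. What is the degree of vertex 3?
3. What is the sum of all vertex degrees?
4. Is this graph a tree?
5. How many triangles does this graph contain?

Count: 12 vertices, 17 edges.
Vertex 3 has neighbors [0, 6, 7], degree = 3.
Handshaking lemma: 2 * 17 = 34.
A tree on 12 vertices has 11 edges. This graph has 17 edges (6 extra). Not a tree.
Number of triangles = 2.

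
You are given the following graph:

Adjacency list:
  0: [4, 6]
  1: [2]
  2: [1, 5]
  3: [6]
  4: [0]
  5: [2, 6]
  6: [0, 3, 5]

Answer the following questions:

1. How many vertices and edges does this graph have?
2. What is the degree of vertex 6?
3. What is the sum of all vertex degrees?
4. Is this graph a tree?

Count: 7 vertices, 6 edges.
Vertex 6 has neighbors [0, 3, 5], degree = 3.
Handshaking lemma: 2 * 6 = 12.
A graph is a tree iff it is connected and has exactly n-1 edges. This graph is connected (all 7 vertices in one component) and has 7-1 = 6 edges. It is a tree.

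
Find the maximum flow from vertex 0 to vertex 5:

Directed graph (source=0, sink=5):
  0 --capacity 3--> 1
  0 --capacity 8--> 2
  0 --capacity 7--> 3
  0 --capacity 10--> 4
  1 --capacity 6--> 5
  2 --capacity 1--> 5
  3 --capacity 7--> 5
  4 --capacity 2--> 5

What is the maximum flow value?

Computing max flow:
  Flow on (0->1): 3/3
  Flow on (0->2): 1/8
  Flow on (0->3): 7/7
  Flow on (0->4): 2/10
  Flow on (1->5): 3/6
  Flow on (2->5): 1/1
  Flow on (3->5): 7/7
  Flow on (4->5): 2/2
Maximum flow = 13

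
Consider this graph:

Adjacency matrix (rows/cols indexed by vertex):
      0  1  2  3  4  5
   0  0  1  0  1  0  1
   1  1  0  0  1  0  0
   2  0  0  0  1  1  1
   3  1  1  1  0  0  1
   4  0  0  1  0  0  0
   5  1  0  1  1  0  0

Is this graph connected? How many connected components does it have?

Checking connectivity: the graph has 1 connected component(s).
All vertices are reachable from each other. The graph IS connected.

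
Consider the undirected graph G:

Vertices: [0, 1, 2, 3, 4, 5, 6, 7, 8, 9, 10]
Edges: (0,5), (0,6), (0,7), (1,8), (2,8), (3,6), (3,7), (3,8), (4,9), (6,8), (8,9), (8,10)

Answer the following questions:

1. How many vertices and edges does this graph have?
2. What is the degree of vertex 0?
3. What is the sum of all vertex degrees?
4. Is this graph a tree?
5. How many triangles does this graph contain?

Count: 11 vertices, 12 edges.
Vertex 0 has neighbors [5, 6, 7], degree = 3.
Handshaking lemma: 2 * 12 = 24.
A tree on 11 vertices has 10 edges. This graph has 12 edges (2 extra). Not a tree.
Number of triangles = 1.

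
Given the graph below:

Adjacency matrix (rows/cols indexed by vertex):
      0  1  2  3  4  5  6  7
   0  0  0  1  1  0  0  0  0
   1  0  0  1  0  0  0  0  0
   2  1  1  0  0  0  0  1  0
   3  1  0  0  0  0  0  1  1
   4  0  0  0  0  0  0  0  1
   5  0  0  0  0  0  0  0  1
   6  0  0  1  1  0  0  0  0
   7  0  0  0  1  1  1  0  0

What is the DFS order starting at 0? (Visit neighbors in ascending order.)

DFS from vertex 0 (neighbors processed in ascending order):
Visit order: 0, 2, 1, 6, 3, 7, 4, 5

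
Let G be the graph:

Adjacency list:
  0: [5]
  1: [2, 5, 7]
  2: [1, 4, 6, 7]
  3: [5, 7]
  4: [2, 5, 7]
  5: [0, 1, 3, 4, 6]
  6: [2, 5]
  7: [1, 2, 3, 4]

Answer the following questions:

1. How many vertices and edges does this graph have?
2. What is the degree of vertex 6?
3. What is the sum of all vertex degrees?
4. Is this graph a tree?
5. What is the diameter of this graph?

Count: 8 vertices, 12 edges.
Vertex 6 has neighbors [2, 5], degree = 2.
Handshaking lemma: 2 * 12 = 24.
A tree on 8 vertices has 7 edges. This graph has 12 edges (5 extra). Not a tree.
Diameter (longest shortest path) = 3.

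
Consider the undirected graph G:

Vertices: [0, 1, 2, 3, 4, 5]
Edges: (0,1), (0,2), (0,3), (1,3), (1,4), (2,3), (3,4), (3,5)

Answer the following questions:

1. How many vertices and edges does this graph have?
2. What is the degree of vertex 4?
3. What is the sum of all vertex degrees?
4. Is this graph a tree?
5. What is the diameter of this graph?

Count: 6 vertices, 8 edges.
Vertex 4 has neighbors [1, 3], degree = 2.
Handshaking lemma: 2 * 8 = 16.
A tree on 6 vertices has 5 edges. This graph has 8 edges (3 extra). Not a tree.
Diameter (longest shortest path) = 2.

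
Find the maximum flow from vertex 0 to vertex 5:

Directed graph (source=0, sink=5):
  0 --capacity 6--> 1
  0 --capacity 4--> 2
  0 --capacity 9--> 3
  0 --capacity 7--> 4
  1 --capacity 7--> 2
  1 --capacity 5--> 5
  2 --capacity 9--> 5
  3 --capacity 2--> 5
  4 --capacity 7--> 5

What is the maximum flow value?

Computing max flow:
  Flow on (0->1): 6/6
  Flow on (0->2): 4/4
  Flow on (0->3): 2/9
  Flow on (0->4): 7/7
  Flow on (1->2): 1/7
  Flow on (1->5): 5/5
  Flow on (2->5): 5/9
  Flow on (3->5): 2/2
  Flow on (4->5): 7/7
Maximum flow = 19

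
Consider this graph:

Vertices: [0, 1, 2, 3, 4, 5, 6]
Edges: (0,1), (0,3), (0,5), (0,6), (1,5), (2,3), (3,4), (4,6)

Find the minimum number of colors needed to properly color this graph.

The graph has a maximum clique of size 3 (lower bound on chromatic number).
A valid 3-coloring: {0: 0, 1: 1, 2: 0, 3: 1, 4: 0, 5: 2, 6: 1}.
Chromatic number = 3.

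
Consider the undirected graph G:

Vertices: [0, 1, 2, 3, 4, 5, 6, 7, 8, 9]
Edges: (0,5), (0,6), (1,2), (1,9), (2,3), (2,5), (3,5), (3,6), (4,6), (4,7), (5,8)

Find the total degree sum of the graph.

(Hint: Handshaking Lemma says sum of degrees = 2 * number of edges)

Count edges: 11 edges.
By Handshaking Lemma: sum of degrees = 2 * 11 = 22.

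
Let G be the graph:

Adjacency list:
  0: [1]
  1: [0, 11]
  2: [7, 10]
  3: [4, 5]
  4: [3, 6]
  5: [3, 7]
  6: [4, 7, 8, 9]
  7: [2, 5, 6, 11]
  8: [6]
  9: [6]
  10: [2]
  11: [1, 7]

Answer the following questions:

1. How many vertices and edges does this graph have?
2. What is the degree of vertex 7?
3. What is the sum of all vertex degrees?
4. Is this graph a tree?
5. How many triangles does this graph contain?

Count: 12 vertices, 12 edges.
Vertex 7 has neighbors [2, 5, 6, 11], degree = 4.
Handshaking lemma: 2 * 12 = 24.
A tree on 12 vertices has 11 edges. This graph has 12 edges (1 extra). Not a tree.
Number of triangles = 0.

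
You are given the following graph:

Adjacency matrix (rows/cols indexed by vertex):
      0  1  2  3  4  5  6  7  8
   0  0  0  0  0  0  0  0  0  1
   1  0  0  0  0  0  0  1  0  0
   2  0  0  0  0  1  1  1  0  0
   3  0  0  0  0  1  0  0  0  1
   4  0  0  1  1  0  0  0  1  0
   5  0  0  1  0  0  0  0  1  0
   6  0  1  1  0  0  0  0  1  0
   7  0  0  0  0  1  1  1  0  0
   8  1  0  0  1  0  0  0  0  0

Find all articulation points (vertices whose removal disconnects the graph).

An articulation point is a vertex whose removal disconnects the graph.
Articulation points: [3, 4, 6, 8]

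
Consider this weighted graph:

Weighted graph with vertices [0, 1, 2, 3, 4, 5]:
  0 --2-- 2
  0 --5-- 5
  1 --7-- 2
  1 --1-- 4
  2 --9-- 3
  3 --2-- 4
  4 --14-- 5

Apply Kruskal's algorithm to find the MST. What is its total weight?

Applying Kruskal's algorithm (sort edges by weight, add if no cycle):
  Add (1,4) w=1
  Add (0,2) w=2
  Add (3,4) w=2
  Add (0,5) w=5
  Add (1,2) w=7
  Skip (2,3) w=9 (creates cycle)
  Skip (4,5) w=14 (creates cycle)
MST weight = 17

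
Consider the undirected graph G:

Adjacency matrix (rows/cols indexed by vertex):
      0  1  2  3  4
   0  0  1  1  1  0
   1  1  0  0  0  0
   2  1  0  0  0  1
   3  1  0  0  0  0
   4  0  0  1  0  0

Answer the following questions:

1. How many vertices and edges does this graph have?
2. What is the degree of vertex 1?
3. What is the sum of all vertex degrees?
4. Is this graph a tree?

Count: 5 vertices, 4 edges.
Vertex 1 has neighbors [0], degree = 1.
Handshaking lemma: 2 * 4 = 8.
A graph is a tree iff it is connected and has exactly n-1 edges. This graph is connected (all 5 vertices in one component) and has 5-1 = 4 edges. It is a tree.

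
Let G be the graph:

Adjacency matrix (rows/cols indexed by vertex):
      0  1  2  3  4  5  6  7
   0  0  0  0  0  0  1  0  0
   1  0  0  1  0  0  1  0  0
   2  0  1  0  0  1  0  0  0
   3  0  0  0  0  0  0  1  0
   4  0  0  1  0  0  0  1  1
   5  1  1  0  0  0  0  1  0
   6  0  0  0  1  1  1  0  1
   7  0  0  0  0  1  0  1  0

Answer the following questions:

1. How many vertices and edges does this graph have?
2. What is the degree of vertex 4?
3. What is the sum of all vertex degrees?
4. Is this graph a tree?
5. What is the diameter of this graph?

Count: 8 vertices, 9 edges.
Vertex 4 has neighbors [2, 6, 7], degree = 3.
Handshaking lemma: 2 * 9 = 18.
A tree on 8 vertices has 7 edges. This graph has 9 edges (2 extra). Not a tree.
Diameter (longest shortest path) = 3.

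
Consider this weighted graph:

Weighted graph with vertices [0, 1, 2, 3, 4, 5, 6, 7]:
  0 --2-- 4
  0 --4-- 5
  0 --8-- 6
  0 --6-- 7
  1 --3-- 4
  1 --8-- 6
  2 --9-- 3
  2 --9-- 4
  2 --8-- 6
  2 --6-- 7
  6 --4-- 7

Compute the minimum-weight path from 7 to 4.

Using Dijkstra's algorithm from vertex 7:
Shortest path: 7 -> 0 -> 4
Total weight: 6 + 2 = 8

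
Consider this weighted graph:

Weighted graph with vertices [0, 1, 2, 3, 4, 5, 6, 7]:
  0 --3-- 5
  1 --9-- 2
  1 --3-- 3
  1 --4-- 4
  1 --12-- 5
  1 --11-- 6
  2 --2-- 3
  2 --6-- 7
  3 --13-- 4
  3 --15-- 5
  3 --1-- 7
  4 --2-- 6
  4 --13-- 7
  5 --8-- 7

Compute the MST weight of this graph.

Applying Kruskal's algorithm (sort edges by weight, add if no cycle):
  Add (3,7) w=1
  Add (2,3) w=2
  Add (4,6) w=2
  Add (0,5) w=3
  Add (1,3) w=3
  Add (1,4) w=4
  Skip (2,7) w=6 (creates cycle)
  Add (5,7) w=8
  Skip (1,2) w=9 (creates cycle)
  Skip (1,6) w=11 (creates cycle)
  Skip (1,5) w=12 (creates cycle)
  Skip (3,4) w=13 (creates cycle)
  Skip (4,7) w=13 (creates cycle)
  Skip (3,5) w=15 (creates cycle)
MST weight = 23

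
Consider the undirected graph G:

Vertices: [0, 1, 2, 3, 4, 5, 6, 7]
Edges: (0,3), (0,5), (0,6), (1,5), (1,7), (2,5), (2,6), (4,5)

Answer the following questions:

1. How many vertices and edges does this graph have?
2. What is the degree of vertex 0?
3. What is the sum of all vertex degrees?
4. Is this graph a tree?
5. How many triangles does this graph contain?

Count: 8 vertices, 8 edges.
Vertex 0 has neighbors [3, 5, 6], degree = 3.
Handshaking lemma: 2 * 8 = 16.
A tree on 8 vertices has 7 edges. This graph has 8 edges (1 extra). Not a tree.
Number of triangles = 0.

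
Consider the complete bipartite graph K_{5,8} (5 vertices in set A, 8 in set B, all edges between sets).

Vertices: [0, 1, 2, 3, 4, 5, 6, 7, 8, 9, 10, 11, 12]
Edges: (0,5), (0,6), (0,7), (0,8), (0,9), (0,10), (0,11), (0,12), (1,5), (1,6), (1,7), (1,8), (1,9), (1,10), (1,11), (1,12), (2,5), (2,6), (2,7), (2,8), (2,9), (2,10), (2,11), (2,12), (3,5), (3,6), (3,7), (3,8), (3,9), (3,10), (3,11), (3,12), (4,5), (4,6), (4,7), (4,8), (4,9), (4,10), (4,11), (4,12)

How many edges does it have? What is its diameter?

K_{5,8} has 5 * 8 = 40 edges.
Any vertex reaches any opposite-side vertex in 1 step; same-side vertices reach in 2 steps via any opposite-side vertex.
Diameter = 2.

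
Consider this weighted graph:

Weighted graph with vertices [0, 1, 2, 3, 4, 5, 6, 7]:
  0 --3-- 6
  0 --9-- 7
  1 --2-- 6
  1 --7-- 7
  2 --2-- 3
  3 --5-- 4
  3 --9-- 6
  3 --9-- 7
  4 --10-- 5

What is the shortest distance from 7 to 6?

Using Dijkstra's algorithm from vertex 7:
Shortest path: 7 -> 1 -> 6
Total weight: 7 + 2 = 9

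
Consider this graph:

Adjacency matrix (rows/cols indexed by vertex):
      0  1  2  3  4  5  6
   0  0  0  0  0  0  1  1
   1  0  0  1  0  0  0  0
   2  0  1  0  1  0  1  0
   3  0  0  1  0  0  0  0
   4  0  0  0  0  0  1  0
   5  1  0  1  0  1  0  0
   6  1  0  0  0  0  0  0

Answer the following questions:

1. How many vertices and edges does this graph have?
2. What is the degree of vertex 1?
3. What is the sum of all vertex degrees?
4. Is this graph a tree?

Count: 7 vertices, 6 edges.
Vertex 1 has neighbors [2], degree = 1.
Handshaking lemma: 2 * 6 = 12.
A graph is a tree iff it is connected and has exactly n-1 edges. This graph is connected (all 7 vertices in one component) and has 7-1 = 6 edges. It is a tree.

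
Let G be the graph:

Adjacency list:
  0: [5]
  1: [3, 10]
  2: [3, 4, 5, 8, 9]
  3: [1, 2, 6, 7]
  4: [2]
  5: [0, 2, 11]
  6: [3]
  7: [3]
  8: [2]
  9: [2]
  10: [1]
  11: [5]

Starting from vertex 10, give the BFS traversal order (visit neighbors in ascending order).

BFS from vertex 10 (neighbors processed in ascending order):
Visit order: 10, 1, 3, 2, 6, 7, 4, 5, 8, 9, 0, 11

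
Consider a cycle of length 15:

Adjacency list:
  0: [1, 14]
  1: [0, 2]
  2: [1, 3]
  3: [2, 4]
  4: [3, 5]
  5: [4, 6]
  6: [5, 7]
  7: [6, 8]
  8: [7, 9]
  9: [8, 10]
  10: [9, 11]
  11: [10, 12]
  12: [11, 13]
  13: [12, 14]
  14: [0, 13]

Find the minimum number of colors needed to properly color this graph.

This is an odd cycle (C_15). Odd cycles are not bipartite (any 2-coloring forces two adjacent vertices to match), and 3 colors suffice.
Chromatic number = 3.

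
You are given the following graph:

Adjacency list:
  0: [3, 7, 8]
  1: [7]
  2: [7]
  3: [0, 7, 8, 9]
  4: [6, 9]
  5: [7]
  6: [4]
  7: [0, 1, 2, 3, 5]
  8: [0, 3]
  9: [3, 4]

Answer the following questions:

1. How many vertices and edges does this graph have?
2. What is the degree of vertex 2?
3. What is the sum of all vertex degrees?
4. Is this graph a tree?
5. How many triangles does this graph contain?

Count: 10 vertices, 11 edges.
Vertex 2 has neighbors [7], degree = 1.
Handshaking lemma: 2 * 11 = 22.
A tree on 10 vertices has 9 edges. This graph has 11 edges (2 extra). Not a tree.
Number of triangles = 2.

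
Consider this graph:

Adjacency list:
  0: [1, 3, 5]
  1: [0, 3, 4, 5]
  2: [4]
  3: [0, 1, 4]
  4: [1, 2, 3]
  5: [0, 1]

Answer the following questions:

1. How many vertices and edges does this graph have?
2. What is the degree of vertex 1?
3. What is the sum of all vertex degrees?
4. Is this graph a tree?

Count: 6 vertices, 8 edges.
Vertex 1 has neighbors [0, 3, 4, 5], degree = 4.
Handshaking lemma: 2 * 8 = 16.
A tree on 6 vertices has 5 edges. This graph has 8 edges (3 extra). Not a tree.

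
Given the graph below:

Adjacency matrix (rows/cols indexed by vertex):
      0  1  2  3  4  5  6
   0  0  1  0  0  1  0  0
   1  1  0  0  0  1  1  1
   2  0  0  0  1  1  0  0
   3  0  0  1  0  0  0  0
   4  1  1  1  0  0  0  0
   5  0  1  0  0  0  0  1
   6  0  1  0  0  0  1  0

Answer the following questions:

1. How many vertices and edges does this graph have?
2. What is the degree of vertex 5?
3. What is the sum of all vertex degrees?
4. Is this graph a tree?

Count: 7 vertices, 8 edges.
Vertex 5 has neighbors [1, 6], degree = 2.
Handshaking lemma: 2 * 8 = 16.
A tree on 7 vertices has 6 edges. This graph has 8 edges (2 extra). Not a tree.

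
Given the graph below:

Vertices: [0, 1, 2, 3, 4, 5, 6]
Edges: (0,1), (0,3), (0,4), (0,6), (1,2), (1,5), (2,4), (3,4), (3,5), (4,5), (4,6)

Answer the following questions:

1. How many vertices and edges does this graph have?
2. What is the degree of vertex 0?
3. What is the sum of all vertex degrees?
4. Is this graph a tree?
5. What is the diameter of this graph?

Count: 7 vertices, 11 edges.
Vertex 0 has neighbors [1, 3, 4, 6], degree = 4.
Handshaking lemma: 2 * 11 = 22.
A tree on 7 vertices has 6 edges. This graph has 11 edges (5 extra). Not a tree.
Diameter (longest shortest path) = 2.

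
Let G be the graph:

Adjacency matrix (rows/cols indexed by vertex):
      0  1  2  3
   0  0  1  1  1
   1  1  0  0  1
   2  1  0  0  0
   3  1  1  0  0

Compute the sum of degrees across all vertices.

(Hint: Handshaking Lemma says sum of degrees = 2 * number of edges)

Count edges: 4 edges.
By Handshaking Lemma: sum of degrees = 2 * 4 = 8.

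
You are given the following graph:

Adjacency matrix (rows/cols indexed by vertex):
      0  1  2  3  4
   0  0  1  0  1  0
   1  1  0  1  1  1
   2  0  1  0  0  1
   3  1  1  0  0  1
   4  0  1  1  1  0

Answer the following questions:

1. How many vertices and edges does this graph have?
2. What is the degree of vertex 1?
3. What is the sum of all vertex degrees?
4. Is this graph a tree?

Count: 5 vertices, 7 edges.
Vertex 1 has neighbors [0, 2, 3, 4], degree = 4.
Handshaking lemma: 2 * 7 = 14.
A tree on 5 vertices has 4 edges. This graph has 7 edges (3 extra). Not a tree.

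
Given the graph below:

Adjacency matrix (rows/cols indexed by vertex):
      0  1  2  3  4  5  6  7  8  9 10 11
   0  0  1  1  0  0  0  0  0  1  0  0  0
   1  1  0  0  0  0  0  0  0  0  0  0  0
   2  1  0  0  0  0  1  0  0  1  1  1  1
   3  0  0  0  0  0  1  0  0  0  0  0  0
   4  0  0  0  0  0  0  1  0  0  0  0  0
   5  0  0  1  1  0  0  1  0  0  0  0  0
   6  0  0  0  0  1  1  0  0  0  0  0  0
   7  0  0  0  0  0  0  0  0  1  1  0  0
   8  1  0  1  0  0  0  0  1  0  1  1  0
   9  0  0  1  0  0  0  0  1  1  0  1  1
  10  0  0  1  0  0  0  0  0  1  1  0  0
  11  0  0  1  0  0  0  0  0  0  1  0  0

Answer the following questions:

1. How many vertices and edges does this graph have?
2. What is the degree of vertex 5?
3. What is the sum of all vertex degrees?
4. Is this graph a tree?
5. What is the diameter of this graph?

Count: 12 vertices, 17 edges.
Vertex 5 has neighbors [2, 3, 6], degree = 3.
Handshaking lemma: 2 * 17 = 34.
A tree on 12 vertices has 11 edges. This graph has 17 edges (6 extra). Not a tree.
Diameter (longest shortest path) = 5.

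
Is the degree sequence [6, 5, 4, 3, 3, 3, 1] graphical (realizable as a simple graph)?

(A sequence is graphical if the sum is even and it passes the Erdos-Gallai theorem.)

Sum of degrees = 25. Sum is odd, so the sequence is NOT graphical.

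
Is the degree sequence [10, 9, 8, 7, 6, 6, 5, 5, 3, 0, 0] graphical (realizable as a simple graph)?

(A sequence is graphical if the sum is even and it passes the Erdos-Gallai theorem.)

Sum of degrees = 59. Sum is odd, so the sequence is NOT graphical.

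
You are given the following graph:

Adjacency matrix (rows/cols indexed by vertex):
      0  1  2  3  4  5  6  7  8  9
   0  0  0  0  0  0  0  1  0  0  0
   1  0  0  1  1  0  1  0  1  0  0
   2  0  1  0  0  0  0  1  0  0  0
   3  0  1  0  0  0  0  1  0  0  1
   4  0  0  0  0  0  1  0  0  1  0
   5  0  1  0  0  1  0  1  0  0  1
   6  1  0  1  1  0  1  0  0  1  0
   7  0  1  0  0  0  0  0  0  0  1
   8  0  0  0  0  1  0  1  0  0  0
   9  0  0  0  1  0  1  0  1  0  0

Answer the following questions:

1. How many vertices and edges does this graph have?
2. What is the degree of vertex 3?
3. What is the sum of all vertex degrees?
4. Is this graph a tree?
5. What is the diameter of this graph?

Count: 10 vertices, 14 edges.
Vertex 3 has neighbors [1, 6, 9], degree = 3.
Handshaking lemma: 2 * 14 = 28.
A tree on 10 vertices has 9 edges. This graph has 14 edges (5 extra). Not a tree.
Diameter (longest shortest path) = 4.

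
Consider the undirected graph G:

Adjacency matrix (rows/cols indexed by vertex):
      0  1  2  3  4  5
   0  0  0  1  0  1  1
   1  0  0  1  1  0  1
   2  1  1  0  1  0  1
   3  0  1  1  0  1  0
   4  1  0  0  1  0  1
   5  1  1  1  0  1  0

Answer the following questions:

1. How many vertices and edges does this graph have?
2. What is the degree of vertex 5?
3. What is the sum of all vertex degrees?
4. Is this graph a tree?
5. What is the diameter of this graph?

Count: 6 vertices, 10 edges.
Vertex 5 has neighbors [0, 1, 2, 4], degree = 4.
Handshaking lemma: 2 * 10 = 20.
A tree on 6 vertices has 5 edges. This graph has 10 edges (5 extra). Not a tree.
Diameter (longest shortest path) = 2.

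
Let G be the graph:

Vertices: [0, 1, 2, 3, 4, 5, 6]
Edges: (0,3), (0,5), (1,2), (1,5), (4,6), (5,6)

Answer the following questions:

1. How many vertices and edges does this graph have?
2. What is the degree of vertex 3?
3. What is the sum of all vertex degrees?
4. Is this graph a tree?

Count: 7 vertices, 6 edges.
Vertex 3 has neighbors [0], degree = 1.
Handshaking lemma: 2 * 6 = 12.
A graph is a tree iff it is connected and has exactly n-1 edges. This graph is connected (all 7 vertices in one component) and has 7-1 = 6 edges. It is a tree.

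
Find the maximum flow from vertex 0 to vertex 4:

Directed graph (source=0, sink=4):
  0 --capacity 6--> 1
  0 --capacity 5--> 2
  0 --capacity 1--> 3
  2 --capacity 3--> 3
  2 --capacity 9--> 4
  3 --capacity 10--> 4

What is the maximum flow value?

Computing max flow:
  Flow on (0->2): 5/5
  Flow on (0->3): 1/1
  Flow on (2->4): 5/9
  Flow on (3->4): 1/10
Maximum flow = 6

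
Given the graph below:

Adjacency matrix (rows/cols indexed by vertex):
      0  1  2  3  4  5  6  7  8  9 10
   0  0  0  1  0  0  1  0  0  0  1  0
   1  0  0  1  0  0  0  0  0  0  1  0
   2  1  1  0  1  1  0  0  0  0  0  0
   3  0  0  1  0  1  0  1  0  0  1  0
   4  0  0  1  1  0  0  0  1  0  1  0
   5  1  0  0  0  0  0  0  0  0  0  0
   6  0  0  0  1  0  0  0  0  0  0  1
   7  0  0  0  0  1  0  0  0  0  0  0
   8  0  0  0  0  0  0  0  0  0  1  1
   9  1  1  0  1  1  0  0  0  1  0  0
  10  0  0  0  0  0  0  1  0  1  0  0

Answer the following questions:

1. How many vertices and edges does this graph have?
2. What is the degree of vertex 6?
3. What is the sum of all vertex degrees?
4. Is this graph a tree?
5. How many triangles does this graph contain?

Count: 11 vertices, 15 edges.
Vertex 6 has neighbors [3, 10], degree = 2.
Handshaking lemma: 2 * 15 = 30.
A tree on 11 vertices has 10 edges. This graph has 15 edges (5 extra). Not a tree.
Number of triangles = 2.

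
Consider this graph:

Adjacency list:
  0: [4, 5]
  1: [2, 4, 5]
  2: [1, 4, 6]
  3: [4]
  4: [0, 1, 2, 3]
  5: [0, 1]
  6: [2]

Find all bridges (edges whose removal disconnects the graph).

A bridge is an edge whose removal increases the number of connected components.
Bridges found: (2,6), (3,4)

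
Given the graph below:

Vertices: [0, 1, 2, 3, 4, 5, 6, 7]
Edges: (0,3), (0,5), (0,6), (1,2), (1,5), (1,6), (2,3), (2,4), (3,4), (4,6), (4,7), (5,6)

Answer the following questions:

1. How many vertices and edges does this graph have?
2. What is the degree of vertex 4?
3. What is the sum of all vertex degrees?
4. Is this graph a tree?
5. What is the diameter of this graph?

Count: 8 vertices, 12 edges.
Vertex 4 has neighbors [2, 3, 6, 7], degree = 4.
Handshaking lemma: 2 * 12 = 24.
A tree on 8 vertices has 7 edges. This graph has 12 edges (5 extra). Not a tree.
Diameter (longest shortest path) = 3.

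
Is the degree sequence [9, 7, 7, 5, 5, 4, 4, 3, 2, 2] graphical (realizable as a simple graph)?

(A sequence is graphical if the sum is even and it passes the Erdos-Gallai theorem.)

Sum of degrees = 48. Sum is even and passes Erdos-Gallai. The sequence IS graphical.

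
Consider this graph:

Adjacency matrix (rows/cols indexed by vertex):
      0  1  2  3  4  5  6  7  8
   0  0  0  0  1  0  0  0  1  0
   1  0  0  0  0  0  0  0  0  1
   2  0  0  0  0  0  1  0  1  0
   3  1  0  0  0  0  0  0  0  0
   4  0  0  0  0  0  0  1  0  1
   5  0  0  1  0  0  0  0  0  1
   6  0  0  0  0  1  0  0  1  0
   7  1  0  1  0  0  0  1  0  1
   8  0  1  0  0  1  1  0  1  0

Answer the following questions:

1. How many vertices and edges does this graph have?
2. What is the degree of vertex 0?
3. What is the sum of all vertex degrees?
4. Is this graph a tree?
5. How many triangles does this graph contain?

Count: 9 vertices, 10 edges.
Vertex 0 has neighbors [3, 7], degree = 2.
Handshaking lemma: 2 * 10 = 20.
A tree on 9 vertices has 8 edges. This graph has 10 edges (2 extra). Not a tree.
Number of triangles = 0.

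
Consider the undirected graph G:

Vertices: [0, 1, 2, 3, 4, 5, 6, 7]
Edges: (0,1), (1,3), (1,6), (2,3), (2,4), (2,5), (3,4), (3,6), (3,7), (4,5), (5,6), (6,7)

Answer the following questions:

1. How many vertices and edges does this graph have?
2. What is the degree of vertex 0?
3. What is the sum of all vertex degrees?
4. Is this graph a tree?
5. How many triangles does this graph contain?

Count: 8 vertices, 12 edges.
Vertex 0 has neighbors [1], degree = 1.
Handshaking lemma: 2 * 12 = 24.
A tree on 8 vertices has 7 edges. This graph has 12 edges (5 extra). Not a tree.
Number of triangles = 4.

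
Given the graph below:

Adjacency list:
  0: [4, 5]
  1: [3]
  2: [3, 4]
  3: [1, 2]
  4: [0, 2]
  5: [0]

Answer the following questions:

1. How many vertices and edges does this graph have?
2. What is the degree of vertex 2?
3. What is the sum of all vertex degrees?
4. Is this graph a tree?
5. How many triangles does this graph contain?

Count: 6 vertices, 5 edges.
Vertex 2 has neighbors [3, 4], degree = 2.
Handshaking lemma: 2 * 5 = 10.
A graph is a tree iff it is connected and has exactly n-1 edges. This graph is connected (all 6 vertices in one component) and has 6-1 = 5 edges. It is a tree.
Number of triangles = 0.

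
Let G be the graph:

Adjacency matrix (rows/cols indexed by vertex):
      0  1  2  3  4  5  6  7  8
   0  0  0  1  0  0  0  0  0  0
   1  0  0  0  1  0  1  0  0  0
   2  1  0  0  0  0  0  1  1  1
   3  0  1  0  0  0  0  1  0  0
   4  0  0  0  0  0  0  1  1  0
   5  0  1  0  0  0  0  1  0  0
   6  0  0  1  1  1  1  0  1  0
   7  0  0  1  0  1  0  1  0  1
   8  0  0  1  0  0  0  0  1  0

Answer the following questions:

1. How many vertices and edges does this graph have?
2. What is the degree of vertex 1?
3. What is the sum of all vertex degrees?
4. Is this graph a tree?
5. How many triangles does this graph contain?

Count: 9 vertices, 12 edges.
Vertex 1 has neighbors [3, 5], degree = 2.
Handshaking lemma: 2 * 12 = 24.
A tree on 9 vertices has 8 edges. This graph has 12 edges (4 extra). Not a tree.
Number of triangles = 3.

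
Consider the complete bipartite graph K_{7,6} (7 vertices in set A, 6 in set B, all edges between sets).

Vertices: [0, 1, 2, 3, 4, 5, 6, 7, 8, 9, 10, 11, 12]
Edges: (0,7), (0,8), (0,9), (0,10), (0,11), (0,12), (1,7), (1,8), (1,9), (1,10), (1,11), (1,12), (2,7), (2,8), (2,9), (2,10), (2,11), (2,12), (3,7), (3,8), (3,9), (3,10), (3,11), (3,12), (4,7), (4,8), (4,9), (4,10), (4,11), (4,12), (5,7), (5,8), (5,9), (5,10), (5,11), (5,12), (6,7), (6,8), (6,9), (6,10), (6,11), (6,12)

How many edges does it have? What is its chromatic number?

K_{7,6} has 7 * 6 = 42 edges.
Bipartite graphs have chromatic number 2 (color each partition differently).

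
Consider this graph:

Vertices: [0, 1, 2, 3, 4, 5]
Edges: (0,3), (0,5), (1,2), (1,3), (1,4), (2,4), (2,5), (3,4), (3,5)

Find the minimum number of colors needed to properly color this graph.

The graph has a maximum clique of size 3 (lower bound on chromatic number).
A valid 3-coloring: {0: 2, 1: 1, 2: 0, 3: 0, 4: 2, 5: 1}.
Chromatic number = 3.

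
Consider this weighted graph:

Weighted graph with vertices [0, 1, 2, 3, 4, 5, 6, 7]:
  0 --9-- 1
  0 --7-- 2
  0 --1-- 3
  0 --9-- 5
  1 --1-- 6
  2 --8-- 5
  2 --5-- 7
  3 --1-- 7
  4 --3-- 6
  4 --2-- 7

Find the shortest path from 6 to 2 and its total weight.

Using Dijkstra's algorithm from vertex 6:
Shortest path: 6 -> 4 -> 7 -> 2
Total weight: 3 + 2 + 5 = 10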